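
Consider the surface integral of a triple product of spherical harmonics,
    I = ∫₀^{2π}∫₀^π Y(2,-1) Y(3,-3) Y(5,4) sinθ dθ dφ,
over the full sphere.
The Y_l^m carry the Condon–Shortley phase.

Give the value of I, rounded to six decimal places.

m-sum 0 ✓  L=10 even ✓  1≤5≤5 ✓
Π(2lᵢ+1) = 5×7×11 = 385
triangle coeff Δ(2,3,5) = 1/2310
Σ_t [0,0]: t=0:+1/144 = 1/144
(3j)²=10/231 [(2 3 5; 0 0 0)], sign=-1
Σ_t [0,0]: t=0:+1/4320 = 1/4320
(3j)²=2/55 [(2 3 5; -1 -3 4)], sign=-1
⇒ 4πI² = 20/33
I = (+1)√(20/33/(4π)) = 0.21961050

0.219610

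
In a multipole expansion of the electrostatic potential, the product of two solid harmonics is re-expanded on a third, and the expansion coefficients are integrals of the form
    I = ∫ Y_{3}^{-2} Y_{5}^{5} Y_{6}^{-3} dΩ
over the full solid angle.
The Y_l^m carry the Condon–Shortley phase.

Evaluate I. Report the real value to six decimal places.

0.088266

Checks pass: Σm=0; 14 even; l₃=6∈[2,8].
(2·3+1)(2·5+1)(2·6+1) = 1001
Δ: 2! 4! 8! / 15! → 1/675675
sum: t=0:+1/8640 t=1:−1/2304 t=2:+1/8640 = -7/34560
3j²(3 5 6; 0 0 0) = Δ·Π!·Σ² = 7/429  (sign -1)
sum: t=2:+1/483840 = 1/483840
3j²(3 5 6; -2 5 -3) = Δ·Π!·Σ² = 6/1001  (sign -1)
combine: 4πI² = 1001·7/429·6/1001 = 14/143
take √, sign +1: I = 0.08826552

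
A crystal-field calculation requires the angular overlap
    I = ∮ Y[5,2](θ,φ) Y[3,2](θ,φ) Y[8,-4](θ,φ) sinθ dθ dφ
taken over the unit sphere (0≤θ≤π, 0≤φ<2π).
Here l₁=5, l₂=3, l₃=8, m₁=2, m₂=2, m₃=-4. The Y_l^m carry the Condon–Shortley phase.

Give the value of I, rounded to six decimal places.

0.236305

Checks pass: Σm=0; 16 even; l₃=8∈[2,8].
(2·5+1)(2·3+1)(2·8+1) = 1309
Δ: 0! 10! 6! / 17! → 1/136136
sum: t=0:+1/518400 = 1/518400
3j²(5 3 8; 0 0 0) = Δ·Π!·Σ² = 56/2431  (sign +1)
sum: t=0:+1/3628800 = 1/3628800
3j²(5 3 8; 2 2 -4) = Δ·Π!·Σ² = 36/1547  (sign +1)
combine: 4πI² = 1309·56/2431·36/1547 = 2016/2873
take √, sign +1: I = 0.23630479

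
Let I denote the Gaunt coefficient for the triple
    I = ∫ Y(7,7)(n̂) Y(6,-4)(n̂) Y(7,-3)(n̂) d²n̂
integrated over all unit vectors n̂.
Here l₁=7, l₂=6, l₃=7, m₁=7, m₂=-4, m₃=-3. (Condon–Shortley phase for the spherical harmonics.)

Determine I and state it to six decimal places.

0.139650

Rules hold: Σm=0, L=20 even, 1≤7≤13.
N = 15·13·15 = 2925
Δ = 6!·8!·6!/21! = 1/2444321880
Racah Σ t=0..6: t=0:+1/2612736000 t=1:−1/20736000 t=2:+1/1658880 t=3:−1/746496 t=4:+1/1658880 t=5:−1/20736000 t=6:+1/2612736000 = -1/4354560
⇒ 3j(7 6 7; 0 0 0)² = 1000/138567, sgn +1
Racah Σ t=0..0: t=0:+1/1393459200 = 1/1393459200
⇒ 3j(7 6 7; 7 -4 -3)² = 15/1292, sgn +1
4πI² = N·(3j₀)²·(3jₘ)² = 281250/1147619
I = +1·√(0.245073/4π) = 0.13965049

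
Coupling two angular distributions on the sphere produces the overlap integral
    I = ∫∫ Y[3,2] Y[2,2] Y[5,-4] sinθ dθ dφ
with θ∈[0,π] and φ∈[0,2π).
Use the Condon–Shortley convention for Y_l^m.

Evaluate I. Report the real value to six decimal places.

Checks pass: Σm=0; 10 even; l₃=5∈[1,5].
(2·3+1)(2·2+1)(2·5+1) = 385
Δ: 0! 6! 4! / 11! → 1/2310
sum: t=0:+1/144 = 1/144
3j²(3 2 5; 0 0 0) = Δ·Π!·Σ² = 10/231  (sign -1)
sum: t=0:+1/2880 = 1/2880
3j²(3 2 5; 2 2 -4) = Δ·Π!·Σ² = 3/55  (sign -1)
combine: 4πI² = 385·10/231·3/55 = 10/11
take √, sign +1: I = 0.26896683

0.268967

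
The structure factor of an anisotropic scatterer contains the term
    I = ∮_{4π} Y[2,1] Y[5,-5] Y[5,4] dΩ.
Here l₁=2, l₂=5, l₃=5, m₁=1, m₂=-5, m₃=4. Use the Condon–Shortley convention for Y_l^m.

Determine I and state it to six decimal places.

-0.187924

m-sum 0 ✓  L=12 even ✓  3≤5≤7 ✓
Π(2lᵢ+1) = 5×11×11 = 605
triangle coeff Δ(2,5,5) = 1/38610
Σ_t [0,2]: t=0:+1/2880 t=1:−1/576 t=2:+1/2880 = -1/960
(3j)²=10/429 [(2 5 5; 0 0 0)], sign=+1
Σ_t [0,0]: t=0:+1/80640 = 1/80640
(3j)²=9/286 [(2 5 5; 1 -5 4)], sign=-1
⇒ 4πI² = 75/169
I = (-1)√(75/169/(4π)) = -0.18792404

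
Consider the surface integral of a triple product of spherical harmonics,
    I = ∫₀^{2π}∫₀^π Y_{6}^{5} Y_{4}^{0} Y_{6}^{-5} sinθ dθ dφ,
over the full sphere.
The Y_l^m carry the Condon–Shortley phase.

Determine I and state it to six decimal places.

0.099563

Checks pass: Σm=0; 16 even; l₃=6∈[2,10].
(2·6+1)(2·4+1)(2·6+1) = 1521
Δ: 4! 8! 4! / 17! → 1/15315300
sum: t=0:+1/829440 t=1:−1/25920 t=2:+1/9216 t=3:−1/25920 t=4:+1/829440 = 7/207360
3j²(6 4 6; 0 0 0) = Δ·Π!·Σ² = 28/2431  (sign +1)
sum: t=0:+1/2903040 t=1:−1/1451520 = -1/2903040
3j²(6 4 6; 5 0 -5) = Δ·Π!·Σ² = 11/1547  (sign +1)
combine: 4πI² = 1521·28/2431·11/1547 = 36/289
take √, sign +1: I = 0.09956287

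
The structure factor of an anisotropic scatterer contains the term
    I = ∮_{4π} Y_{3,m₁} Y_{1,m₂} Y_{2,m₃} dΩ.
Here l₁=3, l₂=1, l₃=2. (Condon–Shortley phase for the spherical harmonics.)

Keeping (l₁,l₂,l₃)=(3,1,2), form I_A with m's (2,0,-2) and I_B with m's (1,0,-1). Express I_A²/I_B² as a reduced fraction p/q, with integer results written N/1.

5/8

l's match ⇒ only the (l;m) 3-j factors differ between A and B.
A: triangle coeff Δ(3,1,2) = 1/105; Σ_t [1,1]: t=1:−1/24 = -1/24; (3j)²=1/21 [(3 1 2; 2 0 -2)], sign=-1
B: triangle coeff Δ(3,1,2) = 1/105; Σ_t [1,1]: t=1:−1/6 = -1/6; (3j)²=8/105 [(3 1 2; 1 0 -1)], sign=+1
I_A²/I_B² = (1/21)/(8/105) = 5/8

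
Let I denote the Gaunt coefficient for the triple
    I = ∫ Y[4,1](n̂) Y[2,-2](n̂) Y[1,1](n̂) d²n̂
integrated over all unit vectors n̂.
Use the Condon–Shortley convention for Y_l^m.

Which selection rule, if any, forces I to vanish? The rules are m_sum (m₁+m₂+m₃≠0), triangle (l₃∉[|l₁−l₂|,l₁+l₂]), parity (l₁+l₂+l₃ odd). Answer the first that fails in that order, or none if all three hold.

triangle

Σmᵢ = 0  ✓
l₃∈[|l₁−l₂|,l₁+l₂]=[2,6], have l₃=1  ✗
Σlᵢ = 7 ⇒ odd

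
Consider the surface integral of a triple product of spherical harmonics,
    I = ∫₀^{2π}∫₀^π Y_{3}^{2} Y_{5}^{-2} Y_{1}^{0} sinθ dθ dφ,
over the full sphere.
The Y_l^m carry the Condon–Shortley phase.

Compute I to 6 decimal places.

0.000000

l₃=1 ∉ [2,8] — triangle fails ⇒ I = 0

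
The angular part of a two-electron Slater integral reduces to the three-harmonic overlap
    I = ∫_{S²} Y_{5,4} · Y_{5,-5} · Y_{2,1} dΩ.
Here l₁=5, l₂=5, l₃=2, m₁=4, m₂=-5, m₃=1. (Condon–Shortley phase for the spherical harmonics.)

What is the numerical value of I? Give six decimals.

m-sum 0 ✓  L=12 even ✓  0≤2≤10 ✓
Π(2lᵢ+1) = 11×11×5 = 605
triangle coeff Δ(5,5,2) = 1/38610
Σ_t [3,5]: t=3:−1/2880 t=4:+1/576 t=5:−1/2880 = 1/960
(3j)²=10/429 [(5 5 2; 0 0 0)], sign=+1
Σ_t [0,0]: t=0:+1/80640 = 1/80640
(3j)²=9/286 [(5 5 2; 4 -5 1)], sign=-1
⇒ 4πI² = 75/169
I = (-1)√(75/169/(4π)) = -0.18792404

-0.187924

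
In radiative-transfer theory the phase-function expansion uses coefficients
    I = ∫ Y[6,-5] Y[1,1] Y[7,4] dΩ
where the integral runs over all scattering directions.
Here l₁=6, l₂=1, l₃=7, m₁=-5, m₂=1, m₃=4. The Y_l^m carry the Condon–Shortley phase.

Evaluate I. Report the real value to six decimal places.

0.060604

Checks pass: Σm=0; 14 even; l₃=7∈[5,7].
(2·6+1)(2·1+1)(2·7+1) = 585
Δ: 0! 12! 2! / 15! → 1/1365
sum: t=0:+1/518400 = 1/518400
3j²(6 1 7; 0 0 0) = Δ·Π!·Σ² = 7/195  (sign -1)
sum: t=0:+1/79833600 = 1/79833600
3j²(6 1 7; -5 1 4) = Δ·Π!·Σ² = 1/455  (sign -1)
combine: 4πI² = 585·7/195·1/455 = 3/65
take √, sign +1: I = 0.06060368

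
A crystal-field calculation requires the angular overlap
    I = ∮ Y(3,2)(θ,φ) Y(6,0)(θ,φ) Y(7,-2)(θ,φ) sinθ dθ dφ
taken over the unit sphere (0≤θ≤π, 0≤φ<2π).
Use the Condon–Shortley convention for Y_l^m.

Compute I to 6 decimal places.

-0.086087

Rules hold: Σm=0, L=16 even, 3≤7≤9.
N = 7·13·15 = 1365
Δ = 2!·4!·10!/17! = 1/2042040
Racah Σ t=0..2: t=0:+1/207360 t=1:−1/57600 t=2:+1/207360 = -1/129600
⇒ 3j(3 6 7; 0 0 0)² = 168/12155, sgn +1
Racah Σ t=0..1: t=0:+1/207360 t=1:−1/345600 = 1/518400
⇒ 3j(3 6 7; 2 0 -2)² = 12/2431, sgn -1
4πI² = N·(3j₀)²·(3jₘ)² = 42336/454597
I = -1·√(0.0931286/4π) = -0.08608683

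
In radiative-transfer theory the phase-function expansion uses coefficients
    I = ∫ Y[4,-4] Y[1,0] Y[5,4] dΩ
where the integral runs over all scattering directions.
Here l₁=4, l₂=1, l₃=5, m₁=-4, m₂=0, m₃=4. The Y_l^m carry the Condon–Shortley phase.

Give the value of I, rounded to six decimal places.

m-sum 0 ✓  L=10 even ✓  3≤5≤5 ✓
Π(2lᵢ+1) = 9×3×11 = 297
triangle coeff Δ(4,1,5) = 1/495
Σ_t [0,0]: t=0:+1/576 = 1/576
(3j)²=5/99 [(4 1 5; 0 0 0)], sign=-1
Σ_t [0,0]: t=0:+1/40320 = 1/40320
(3j)²=1/55 [(4 1 5; -4 0 4)], sign=-1
⇒ 4πI² = 3/11
I = (+1)√(3/11/(4π)) = 0.14731920

0.147319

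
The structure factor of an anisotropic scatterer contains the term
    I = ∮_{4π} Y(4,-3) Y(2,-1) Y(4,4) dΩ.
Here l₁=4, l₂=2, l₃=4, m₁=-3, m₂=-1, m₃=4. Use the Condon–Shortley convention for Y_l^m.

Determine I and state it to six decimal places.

m-sum 0 ✓  L=10 even ✓  2≤4≤6 ✓
Π(2lᵢ+1) = 9×5×9 = 405
triangle coeff Δ(4,2,4) = 1/13860
Σ_t [0,2]: t=0:+1/192 t=1:−1/36 t=2:+1/192 = -5/288
(3j)²=20/693 [(4 2 4; 0 0 0)], sign=-1
Σ_t [1,1]: t=1:−1/1440 = -1/1440
(3j)²=7/165 [(4 2 4; -3 -1 4)], sign=-1
⇒ 4πI² = 60/121
I = (+1)√(60/121/(4π)) = 0.19864517

0.198645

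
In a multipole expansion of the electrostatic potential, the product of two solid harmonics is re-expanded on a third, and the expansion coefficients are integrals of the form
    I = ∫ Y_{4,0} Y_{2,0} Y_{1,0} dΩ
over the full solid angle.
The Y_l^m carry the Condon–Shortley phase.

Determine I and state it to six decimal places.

triangle: need 2≤l₃≤6, have 1; I=0

0.000000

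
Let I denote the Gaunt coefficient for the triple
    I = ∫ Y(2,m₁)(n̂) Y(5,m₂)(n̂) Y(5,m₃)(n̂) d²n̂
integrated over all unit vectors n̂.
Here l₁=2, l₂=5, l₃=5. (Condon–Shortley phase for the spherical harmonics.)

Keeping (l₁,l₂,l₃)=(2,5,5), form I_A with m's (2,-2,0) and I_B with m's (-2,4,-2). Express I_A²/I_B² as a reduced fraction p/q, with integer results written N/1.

Shared (l₁,l₂,l₃)=(2,5,5): N and (l;000)² cancel in I_A²/I_B².
A: Δ = 2!·2!·8!/13! = 1/38610; Racah Σ t=0..0: t=0:+1/2880 = 1/2880; ⇒ 3j(2 5 5; 2 -2 0)² = 14/429, sgn -1
B: Δ = 2!·2!·8!/13! = 1/38610; Racah Σ t=2..2: t=2:+1/20160 = 1/20160; ⇒ 3j(2 5 5; -2 4 -2)² = 12/715, sgn -1
I_A²/I_B² = (14/429)/(12/715) = 35/18

35/18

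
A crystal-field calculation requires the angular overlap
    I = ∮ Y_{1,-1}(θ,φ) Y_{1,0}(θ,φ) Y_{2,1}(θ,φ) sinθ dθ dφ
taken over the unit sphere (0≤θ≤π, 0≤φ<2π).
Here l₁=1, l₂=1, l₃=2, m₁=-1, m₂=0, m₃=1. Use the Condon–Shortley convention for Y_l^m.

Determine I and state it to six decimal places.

-0.218510

Checks pass: Σm=0; 4 even; l₃=2∈[0,2].
(2·1+1)(2·1+1)(2·2+1) = 45
Δ: 0! 2! 2! / 5! → 1/30
sum: t=0:+1/1 = 1/1
3j²(1 1 2; 0 0 0) = Δ·Π!·Σ² = 2/15  (sign +1)
sum: t=0:+1/2 = 1/2
3j²(1 1 2; -1 0 1) = Δ·Π!·Σ² = 1/10  (sign -1)
combine: 4πI² = 45·2/15·1/10 = 3/5
take √, sign -1: I = -0.21850969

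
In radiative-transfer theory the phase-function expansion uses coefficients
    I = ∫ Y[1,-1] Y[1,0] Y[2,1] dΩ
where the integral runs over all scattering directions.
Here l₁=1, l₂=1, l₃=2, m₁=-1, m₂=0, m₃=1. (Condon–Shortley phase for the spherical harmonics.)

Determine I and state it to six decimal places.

-0.218510

m-sum 0 ✓  L=4 even ✓  0≤2≤2 ✓
Π(2lᵢ+1) = 3×3×5 = 45
triangle coeff Δ(1,1,2) = 1/30
Σ_t [0,0]: t=0:+1/1 = 1/1
(3j)²=2/15 [(1 1 2; 0 0 0)], sign=+1
Σ_t [0,0]: t=0:+1/2 = 1/2
(3j)²=1/10 [(1 1 2; -1 0 1)], sign=-1
⇒ 4πI² = 3/5
I = (-1)√(3/5/(4π)) = -0.21850969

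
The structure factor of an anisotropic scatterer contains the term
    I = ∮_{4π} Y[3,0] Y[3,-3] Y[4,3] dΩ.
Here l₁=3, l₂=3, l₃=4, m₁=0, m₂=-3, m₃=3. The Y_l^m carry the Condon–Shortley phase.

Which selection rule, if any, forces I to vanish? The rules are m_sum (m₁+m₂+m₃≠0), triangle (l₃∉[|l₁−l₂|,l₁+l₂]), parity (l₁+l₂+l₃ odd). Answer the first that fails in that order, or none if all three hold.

none

m₁+m₂+m₃ = 0 − 3 + 3 = 0  ✓
triangle: |3−3|=0 ≤ l₃=4 ≤ 3+3=6  ✓
parity: l₁+l₂+l₃ = 10 is even  ✓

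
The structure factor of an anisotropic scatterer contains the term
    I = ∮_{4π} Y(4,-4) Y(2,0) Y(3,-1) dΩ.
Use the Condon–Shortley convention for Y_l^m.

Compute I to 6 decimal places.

-4 + 0 − 1 = -5 ≠ 0: azimuthal integral kills it; I = 0

0.000000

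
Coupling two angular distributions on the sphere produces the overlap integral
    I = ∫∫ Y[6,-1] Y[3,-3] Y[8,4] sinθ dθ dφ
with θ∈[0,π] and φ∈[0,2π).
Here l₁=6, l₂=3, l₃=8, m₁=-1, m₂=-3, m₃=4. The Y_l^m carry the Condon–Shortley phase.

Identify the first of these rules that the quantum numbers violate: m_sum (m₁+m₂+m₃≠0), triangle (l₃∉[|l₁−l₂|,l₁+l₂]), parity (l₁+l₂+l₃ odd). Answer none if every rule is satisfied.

Σmᵢ = 0  ✓
l₃∈[|l₁−l₂|,l₁+l₂]=[3,9], have l₃=8  ✓
Σlᵢ = 17 ⇒ odd  ✗

parity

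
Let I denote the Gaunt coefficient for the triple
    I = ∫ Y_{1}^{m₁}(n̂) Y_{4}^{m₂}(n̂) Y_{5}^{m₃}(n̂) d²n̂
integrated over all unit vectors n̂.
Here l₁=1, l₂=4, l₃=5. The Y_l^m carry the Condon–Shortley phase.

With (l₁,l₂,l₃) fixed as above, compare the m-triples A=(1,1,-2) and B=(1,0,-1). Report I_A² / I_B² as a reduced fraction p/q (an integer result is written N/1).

7/5

Shared (l₁,l₂,l₃)=(1,4,5): N and (l;000)² cancel in I_A²/I_B².
A: Δ = 0!·2!·8!/11! = 1/495; Racah Σ t=0..0: t=0:+1/1440 = 1/1440; ⇒ 3j(1 4 5; 1 1 -2)² = 7/165, sgn -1
B: Δ = 0!·2!·8!/11! = 1/495; Racah Σ t=0..0: t=0:+1/1152 = 1/1152; ⇒ 3j(1 4 5; 1 0 -1)² = 1/33, sgn +1
I_A²/I_B² = (7/165)/(1/33) = 7/5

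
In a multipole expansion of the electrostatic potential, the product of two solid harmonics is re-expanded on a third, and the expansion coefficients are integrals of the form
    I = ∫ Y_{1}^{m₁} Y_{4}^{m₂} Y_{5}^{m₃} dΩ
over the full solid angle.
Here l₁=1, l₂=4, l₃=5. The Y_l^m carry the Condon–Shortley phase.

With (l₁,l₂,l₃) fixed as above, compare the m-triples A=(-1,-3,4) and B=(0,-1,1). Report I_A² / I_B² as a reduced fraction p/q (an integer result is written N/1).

3/2

l's match ⇒ only the (l;m) 3-j factors differ between A and B.
A: triangle coeff Δ(1,4,5) = 1/495; Σ_t [0,0]: t=0:+1/10080 = 1/10080; (3j)²=4/55 [(1 4 5; -1 -3 4)], sign=-1
B: triangle coeff Δ(1,4,5) = 1/495; Σ_t [0,0]: t=0:+1/720 = 1/720; (3j)²=8/165 [(1 4 5; 0 -1 1)], sign=+1
I_A²/I_B² = (4/55)/(8/165) = 3/2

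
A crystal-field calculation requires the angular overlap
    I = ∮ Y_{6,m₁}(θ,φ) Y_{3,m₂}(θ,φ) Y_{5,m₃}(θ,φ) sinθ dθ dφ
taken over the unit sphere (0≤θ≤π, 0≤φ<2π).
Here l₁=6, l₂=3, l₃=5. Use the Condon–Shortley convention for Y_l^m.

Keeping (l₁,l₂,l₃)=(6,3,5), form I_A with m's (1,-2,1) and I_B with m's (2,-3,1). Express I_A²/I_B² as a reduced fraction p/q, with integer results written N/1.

3/5

l's match ⇒ only the (l;m) 3-j factors differ between A and B.
A: triangle coeff Δ(6,3,5) = 1/675675; Σ_t [0,1]: t=0:+1/17280 t=1:−1/6912 = -1/11520; (3j)²=2/143 [(6 3 5; 1 -2 1)], sign=-1
B: triangle coeff Δ(6,3,5) = 1/675675; Σ_t [0,0]: t=0:+1/27648 = 1/27648; (3j)²=10/429 [(6 3 5; 2 -3 1)], sign=+1
I_A²/I_B² = (2/143)/(10/429) = 3/5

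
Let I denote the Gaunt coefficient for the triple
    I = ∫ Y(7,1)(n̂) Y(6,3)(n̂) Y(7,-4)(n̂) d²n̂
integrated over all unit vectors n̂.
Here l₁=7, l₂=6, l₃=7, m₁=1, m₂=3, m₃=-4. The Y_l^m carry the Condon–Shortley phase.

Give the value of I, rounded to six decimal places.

-0.108019

m-sum 0 ✓  L=20 even ✓  1≤7≤13 ✓
Π(2lᵢ+1) = 15×13×15 = 2925
triangle coeff Δ(7,6,7) = 1/2444321880
Σ_t [0,6]: t=0:+1/2612736000 t=1:−1/20736000 t=2:+1/1658880 t=3:−1/746496 t=4:+1/1658880 t=5:−1/20736000 t=6:+1/2612736000 = -1/4354560
(3j)²=1000/138567 [(7 6 7; 0 0 0)], sign=+1
Σ_t [3,6]: t=3:−1/18662400 t=4:+1/8294400 t=5:−1/29030400 t=6:+1/1045094400 = 1/29859840
(3j)²=175/25194 [(7 6 7; 1 3 -4)], sign=-1
⇒ 4πI² = 2187500/14919047
I = (-1)√(2187500/14919047/(4π)) = -0.10801860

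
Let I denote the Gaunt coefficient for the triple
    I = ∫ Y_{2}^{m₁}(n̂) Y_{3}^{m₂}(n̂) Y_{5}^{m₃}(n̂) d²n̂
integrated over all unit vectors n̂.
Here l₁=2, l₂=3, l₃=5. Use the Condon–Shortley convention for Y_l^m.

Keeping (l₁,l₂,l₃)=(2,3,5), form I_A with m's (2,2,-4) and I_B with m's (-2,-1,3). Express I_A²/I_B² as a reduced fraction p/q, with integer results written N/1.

9/5

Shared (l₁,l₂,l₃)=(2,3,5): N and (l;000)² cancel in I_A²/I_B².
A: Δ = 0!·4!·6!/11! = 1/2310; Racah Σ t=0..0: t=0:+1/2880 = 1/2880; ⇒ 3j(2 3 5; 2 2 -4)² = 3/55, sgn -1
B: Δ = 0!·4!·6!/11! = 1/2310; Racah Σ t=0..0: t=0:+1/1152 = 1/1152; ⇒ 3j(2 3 5; -2 -1 3)² = 1/33, sgn +1
I_A²/I_B² = (3/55)/(1/33) = 9/5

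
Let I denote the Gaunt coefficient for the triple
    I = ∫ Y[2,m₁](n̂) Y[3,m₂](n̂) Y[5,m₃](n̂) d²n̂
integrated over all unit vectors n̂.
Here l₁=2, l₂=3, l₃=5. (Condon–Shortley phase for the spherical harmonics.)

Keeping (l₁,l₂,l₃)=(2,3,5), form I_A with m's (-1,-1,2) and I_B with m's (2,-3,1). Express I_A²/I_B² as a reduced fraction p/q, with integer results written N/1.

Shared (l₁,l₂,l₃)=(2,3,5): N and (l;000)² cancel in I_A²/I_B².
A: Δ = 0!·4!·6!/11! = 1/2310; Racah Σ t=0..0: t=0:+1/288 = 1/288; ⇒ 3j(2 3 5; -1 -1 2)² = 1/22, sgn -1
B: Δ = 0!·4!·6!/11! = 1/2310; Racah Σ t=0..0: t=0:+1/17280 = 1/17280; ⇒ 3j(2 3 5; 2 -3 1)² = 1/2310, sgn +1
I_A²/I_B² = (1/22)/(1/2310) = 105/1

105/1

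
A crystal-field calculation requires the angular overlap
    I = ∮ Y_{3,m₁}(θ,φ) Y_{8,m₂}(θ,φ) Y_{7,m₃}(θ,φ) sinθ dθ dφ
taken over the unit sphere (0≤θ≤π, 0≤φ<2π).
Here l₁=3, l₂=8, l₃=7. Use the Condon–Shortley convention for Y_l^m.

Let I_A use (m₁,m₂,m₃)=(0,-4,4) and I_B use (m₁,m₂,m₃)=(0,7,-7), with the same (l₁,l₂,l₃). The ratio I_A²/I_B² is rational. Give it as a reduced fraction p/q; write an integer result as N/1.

Same 3,8,7: normalisation and zero-m 3j drop out of the ratio.
A: Δ: 4! 2! 12! / 19! → 1/5290740; sum: t=1:−1/26127360 t=2:+1/29030400 t=3:−1/479001600 = -17/2874009600; 3j²(3 8 7; 0 -4 4) = Δ·Π!·Σ² = 17/25935  (sign +1)
B: Δ: 4! 2! 12! / 19! → 1/5290740; sum: t=3:−1/5748019200 = -1/5748019200; 3j²(3 8 7; 0 7 -7) = Δ·Π!·Σ² = 91/3876  (sign -1)
I_A²/I_B² = (17/25935)/(91/3876) = 1156/41405

1156/41405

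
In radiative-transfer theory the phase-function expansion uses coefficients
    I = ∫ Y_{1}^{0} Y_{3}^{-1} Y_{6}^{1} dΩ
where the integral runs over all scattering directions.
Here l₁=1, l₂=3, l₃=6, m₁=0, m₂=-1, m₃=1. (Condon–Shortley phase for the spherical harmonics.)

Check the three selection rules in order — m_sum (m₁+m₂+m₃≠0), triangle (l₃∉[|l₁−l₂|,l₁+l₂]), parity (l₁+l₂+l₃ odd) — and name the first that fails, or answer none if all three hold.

triangle

azimuthal sum: 0 − 1 + 1 = 0  ✓
2 ≤ 6 ≤ 4 (triangle on l)  ✗
L = 1 + 3 + 6 = 10 (even)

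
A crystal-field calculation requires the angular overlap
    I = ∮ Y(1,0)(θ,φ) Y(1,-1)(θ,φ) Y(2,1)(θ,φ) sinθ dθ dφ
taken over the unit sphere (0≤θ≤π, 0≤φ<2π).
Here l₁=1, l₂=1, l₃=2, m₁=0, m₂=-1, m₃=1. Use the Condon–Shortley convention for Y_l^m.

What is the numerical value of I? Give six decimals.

-0.218510

m-sum 0 ✓  L=4 even ✓  0≤2≤2 ✓
Π(2lᵢ+1) = 3×3×5 = 45
triangle coeff Δ(1,1,2) = 1/30
Σ_t [0,0]: t=0:+1/1 = 1/1
(3j)²=2/15 [(1 1 2; 0 0 0)], sign=+1
Σ_t [0,0]: t=0:+1/2 = 1/2
(3j)²=1/10 [(1 1 2; 0 -1 1)], sign=-1
⇒ 4πI² = 3/5
I = (-1)√(3/5/(4π)) = -0.21850969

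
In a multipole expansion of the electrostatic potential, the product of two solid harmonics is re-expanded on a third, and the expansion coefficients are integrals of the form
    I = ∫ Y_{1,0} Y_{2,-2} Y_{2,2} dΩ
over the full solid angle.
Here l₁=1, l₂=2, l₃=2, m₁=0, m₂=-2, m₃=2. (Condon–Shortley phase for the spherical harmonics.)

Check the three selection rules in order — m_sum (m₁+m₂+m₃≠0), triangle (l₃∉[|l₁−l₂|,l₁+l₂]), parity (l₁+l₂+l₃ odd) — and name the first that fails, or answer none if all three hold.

azimuthal sum: 0 − 2 + 2 = 0  ✓
1 ≤ 2 ≤ 3 (triangle on l)  ✓
L = 1 + 2 + 2 = 5 (odd)  ✗

parity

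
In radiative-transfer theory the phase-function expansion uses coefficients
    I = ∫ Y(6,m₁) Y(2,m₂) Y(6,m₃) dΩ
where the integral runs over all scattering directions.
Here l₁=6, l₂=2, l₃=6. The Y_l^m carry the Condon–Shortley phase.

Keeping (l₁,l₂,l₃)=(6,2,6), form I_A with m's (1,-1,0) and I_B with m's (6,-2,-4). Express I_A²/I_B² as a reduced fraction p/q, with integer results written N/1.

l's match ⇒ only the (l;m) 3-j factors differ between A and B.
A: triangle coeff Δ(6,2,6) = 1/90090; Σ_t [0,1]: t=0:+1/28800 t=1:−1/34560 = 1/172800; (3j)²=1/1430 [(6 2 6; 1 -1 0)], sign=+1
B: triangle coeff Δ(6,2,6) = 1/90090; Σ_t [0,0]: t=0:+1/14515200 = 1/14515200; (3j)²=2/455 [(6 2 6; 6 -2 -4)], sign=+1
I_A²/I_B² = (1/1430)/(2/455) = 7/44

7/44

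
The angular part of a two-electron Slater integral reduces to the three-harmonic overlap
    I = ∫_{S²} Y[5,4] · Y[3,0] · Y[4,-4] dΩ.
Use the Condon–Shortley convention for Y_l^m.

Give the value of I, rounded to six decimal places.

Checks pass: Σm=0; 12 even; l₃=4∈[2,8].
(2·5+1)(2·3+1)(2·4+1) = 693
Δ: 4! 6! 2! / 13! → 1/180180
sum: t=1:−1/576 t=2:+1/144 t=3:−1/576 = 1/288
3j²(5 3 4; 0 0 0) = Δ·Π!·Σ² = 20/1001  (sign +1)
sum: t=1:−1/8640 = -1/8640
3j²(5 3 4; 4 0 -4) = Δ·Π!·Σ² = 28/715  (sign -1)
combine: 4πI² = 693·20/1001·28/715 = 1008/1859
take √, sign -1: I = -0.20772350

-0.207724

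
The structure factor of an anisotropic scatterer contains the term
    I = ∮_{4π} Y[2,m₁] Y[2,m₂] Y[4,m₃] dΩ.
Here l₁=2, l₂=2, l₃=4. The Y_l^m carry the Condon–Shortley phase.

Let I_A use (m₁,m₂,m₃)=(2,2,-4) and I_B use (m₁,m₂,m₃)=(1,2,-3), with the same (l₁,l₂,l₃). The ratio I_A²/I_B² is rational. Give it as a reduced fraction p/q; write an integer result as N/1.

2/1

l's match ⇒ only the (l;m) 3-j factors differ between A and B.
A: triangle coeff Δ(2,2,4) = 1/630; Σ_t [0,0]: t=0:+1/576 = 1/576; (3j)²=1/9 [(2 2 4; 2 2 -4)], sign=+1
B: triangle coeff Δ(2,2,4) = 1/630; Σ_t [0,0]: t=0:+1/144 = 1/144; (3j)²=1/18 [(2 2 4; 1 2 -3)], sign=-1
I_A²/I_B² = (1/9)/(1/18) = 2/1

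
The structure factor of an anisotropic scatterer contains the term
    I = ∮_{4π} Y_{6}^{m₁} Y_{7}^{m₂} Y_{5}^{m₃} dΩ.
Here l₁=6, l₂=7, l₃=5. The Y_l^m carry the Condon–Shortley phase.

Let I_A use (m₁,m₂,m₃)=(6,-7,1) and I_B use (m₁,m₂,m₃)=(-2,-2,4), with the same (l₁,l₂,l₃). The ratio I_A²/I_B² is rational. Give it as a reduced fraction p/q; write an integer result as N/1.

Same 6,7,5: normalisation and zero-m 3j drop out of the ratio.
A: Δ: 8! 4! 6! / 19! → 1/174594420; sum: t=0:+1/696729600 = 1/696729600; 3j²(6 7 5; 6 -7 1) = Δ·Π!·Σ² = 11/1292  (sign +1)
B: Δ: 8! 4! 6! / 19! → 1/174594420; sum: t=4:+1/1658880 t=5:−1/3110400 = 7/24883200; 3j²(6 7 5; -2 -2 4) = Δ·Π!·Σ² = 4802/692835  (sign -1)
I_A²/I_B² = (11/1292)/(4802/692835) = 23595/19208

23595/19208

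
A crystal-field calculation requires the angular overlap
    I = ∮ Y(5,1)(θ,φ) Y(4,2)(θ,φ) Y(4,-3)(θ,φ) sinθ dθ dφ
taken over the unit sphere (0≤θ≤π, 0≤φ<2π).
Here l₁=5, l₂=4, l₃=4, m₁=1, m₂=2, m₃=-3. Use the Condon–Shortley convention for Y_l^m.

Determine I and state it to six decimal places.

l₁+l₂+l₃=13 is odd: 3j(l;000)=0 ⇒ I=0

0.000000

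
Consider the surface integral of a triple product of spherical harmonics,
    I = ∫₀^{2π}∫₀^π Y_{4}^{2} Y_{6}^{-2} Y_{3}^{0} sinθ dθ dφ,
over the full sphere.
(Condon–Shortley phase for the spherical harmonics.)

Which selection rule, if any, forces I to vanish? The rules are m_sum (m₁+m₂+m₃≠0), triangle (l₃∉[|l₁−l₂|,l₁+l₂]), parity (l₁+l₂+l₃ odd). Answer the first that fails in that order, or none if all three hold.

parity

Σmᵢ = 0  ✓
l₃∈[|l₁−l₂|,l₁+l₂]=[2,10], have l₃=3  ✓
Σlᵢ = 13 ⇒ odd  ✗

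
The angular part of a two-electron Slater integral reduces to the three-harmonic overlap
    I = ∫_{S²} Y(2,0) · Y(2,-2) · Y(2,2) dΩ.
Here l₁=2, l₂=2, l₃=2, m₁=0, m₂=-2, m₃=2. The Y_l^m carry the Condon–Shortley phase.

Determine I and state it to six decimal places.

-0.180224

Rules hold: Σm=0, L=6 even, 0≤2≤4.
N = 5·5·5 = 125
Δ = 2!·2!·2!/7! = 1/630
Racah Σ t=0..2: t=0:+1/8 t=1:−1/1 t=2:+1/8 = -3/4
⇒ 3j(2 2 2; 0 0 0)² = 2/35, sgn -1
Racah Σ t=0..0: t=0:+1/8 = 1/8
⇒ 3j(2 2 2; 0 -2 2)² = 2/35, sgn +1
4πI² = N·(3j₀)²·(3jₘ)² = 20/49
I = -1·√(0.408163/4π) = -0.18022375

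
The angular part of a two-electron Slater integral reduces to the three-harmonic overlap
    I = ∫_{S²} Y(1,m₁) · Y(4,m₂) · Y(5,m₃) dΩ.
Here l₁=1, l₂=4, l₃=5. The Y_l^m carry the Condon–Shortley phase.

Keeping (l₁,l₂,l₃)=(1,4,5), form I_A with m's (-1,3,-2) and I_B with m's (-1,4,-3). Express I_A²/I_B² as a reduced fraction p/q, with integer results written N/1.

Same 1,4,5: normalisation and zero-m 3j drop out of the ratio.
A: Δ: 0! 2! 8! / 11! → 1/495; sum: t=0:+1/10080 = 1/10080; 3j²(1 4 5; -1 3 -2) = Δ·Π!·Σ² = 1/165  (sign -1)
B: Δ: 0! 2! 8! / 11! → 1/495; sum: t=0:+1/80640 = 1/80640; 3j²(1 4 5; -1 4 -3) = Δ·Π!·Σ² = 1/495  (sign +1)
I_A²/I_B² = (1/165)/(1/495) = 3/1

3/1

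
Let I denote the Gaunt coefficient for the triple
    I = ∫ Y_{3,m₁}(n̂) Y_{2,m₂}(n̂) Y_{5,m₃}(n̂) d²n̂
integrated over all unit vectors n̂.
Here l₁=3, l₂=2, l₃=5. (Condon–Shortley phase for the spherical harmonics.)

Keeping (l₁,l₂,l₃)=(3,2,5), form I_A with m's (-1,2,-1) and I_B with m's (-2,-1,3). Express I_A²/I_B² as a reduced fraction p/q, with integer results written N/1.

l's match ⇒ only the (l;m) 3-j factors differ between A and B.
A: triangle coeff Δ(3,2,5) = 1/2310; Σ_t [0,0]: t=0:+1/1152 = 1/1152; (3j)²=1/154 [(3 2 5; -1 2 -1)], sign=+1
B: triangle coeff Δ(3,2,5) = 1/2310; Σ_t [0,0]: t=0:+1/720 = 1/720; (3j)²=8/165 [(3 2 5; -2 -1 3)], sign=+1
I_A²/I_B² = (1/154)/(8/165) = 15/112

15/112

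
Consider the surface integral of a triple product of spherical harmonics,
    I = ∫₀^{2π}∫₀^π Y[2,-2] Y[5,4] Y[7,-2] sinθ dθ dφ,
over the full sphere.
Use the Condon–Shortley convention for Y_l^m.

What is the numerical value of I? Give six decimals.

0.025340

Checks pass: Σm=0; 14 even; l₃=7∈[3,7].
(2·2+1)(2·5+1)(2·7+1) = 825
Δ: 0! 4! 10! / 15! → 1/15015
sum: t=0:+1/57600 = 1/57600
3j²(2 5 7; 0 0 0) = Δ·Π!·Σ² = 21/715  (sign -1)
sum: t=0:+1/8709120 = 1/8709120
3j²(2 5 7; -2 4 -2) = Δ·Π!·Σ² = 1/3003  (sign -1)
combine: 4πI² = 825·21/715·1/3003 = 15/1859
take √, sign +1: I = 0.02533967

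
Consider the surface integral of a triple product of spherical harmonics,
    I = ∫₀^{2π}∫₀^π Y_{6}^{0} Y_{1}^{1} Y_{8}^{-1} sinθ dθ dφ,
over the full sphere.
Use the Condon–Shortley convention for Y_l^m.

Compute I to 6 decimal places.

0.000000

l₃=8 ∉ [5,7] — triangle fails ⇒ I = 0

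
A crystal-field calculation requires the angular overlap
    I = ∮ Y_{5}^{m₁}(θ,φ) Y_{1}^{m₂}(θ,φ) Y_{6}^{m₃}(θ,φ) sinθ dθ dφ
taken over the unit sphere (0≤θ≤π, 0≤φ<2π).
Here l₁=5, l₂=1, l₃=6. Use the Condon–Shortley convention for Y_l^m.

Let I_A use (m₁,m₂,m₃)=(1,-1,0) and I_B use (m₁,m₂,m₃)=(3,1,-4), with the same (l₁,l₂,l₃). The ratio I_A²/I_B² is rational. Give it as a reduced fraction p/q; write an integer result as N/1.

1/3

l's match ⇒ only the (l;m) 3-j factors differ between A and B.
A: triangle coeff Δ(5,1,6) = 1/858; Σ_t [0,0]: t=0:+1/34560 = 1/34560; (3j)²=5/286 [(5 1 6; 1 -1 0)], sign=+1
B: triangle coeff Δ(5,1,6) = 1/858; Σ_t [0,0]: t=0:+1/161280 = 1/161280; (3j)²=15/286 [(5 1 6; 3 1 -4)], sign=+1
I_A²/I_B² = (5/286)/(15/286) = 1/3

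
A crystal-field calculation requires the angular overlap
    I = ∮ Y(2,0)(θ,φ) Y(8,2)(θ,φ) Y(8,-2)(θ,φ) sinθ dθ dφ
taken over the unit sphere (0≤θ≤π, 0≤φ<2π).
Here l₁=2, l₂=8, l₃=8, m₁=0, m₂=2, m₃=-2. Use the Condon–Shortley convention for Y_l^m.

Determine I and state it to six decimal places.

0.132796

Rules hold: Σm=0, L=18 even, 6≤8≤10.
N = 5·17·17 = 1445
Δ = 2!·2!·14!/19! = 1/348840
Racah Σ t=0..2: t=0:+1/116121600 t=1:−1/25401600 t=2:+1/116121600 = -1/45158400
⇒ 3j(2 8 8; 0 0 0)² = 24/1615, sgn -1
Racah Σ t=0..2: t=0:+1/348364800 t=1:−1/43545600 t=2:+1/116121600 = -1/87091200
⇒ 3j(2 8 8; 0 2 -2)² = 10/969, sgn -1
4πI² = N·(3j₀)²·(3jₘ)² = 80/361
I = +1·√(0.221607/4π) = 0.13279645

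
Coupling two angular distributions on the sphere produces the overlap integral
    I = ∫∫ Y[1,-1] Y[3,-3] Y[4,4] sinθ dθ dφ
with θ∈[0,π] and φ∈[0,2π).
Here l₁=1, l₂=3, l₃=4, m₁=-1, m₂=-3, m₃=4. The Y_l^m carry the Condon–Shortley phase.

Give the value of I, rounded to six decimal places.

Checks pass: Σm=0; 8 even; l₃=4∈[2,4].
(2·1+1)(2·3+1)(2·4+1) = 189
Δ: 0! 2! 6! / 9! → 1/252
sum: t=0:+1/36 = 1/36
3j²(1 3 4; 0 0 0) = Δ·Π!·Σ² = 4/63  (sign +1)
sum: t=0:+1/1440 = 1/1440
3j²(1 3 4; -1 -3 4) = Δ·Π!·Σ² = 1/9  (sign +1)
combine: 4πI² = 189·4/63·1/9 = 4/3
take √, sign +1: I = 0.32573501

0.325735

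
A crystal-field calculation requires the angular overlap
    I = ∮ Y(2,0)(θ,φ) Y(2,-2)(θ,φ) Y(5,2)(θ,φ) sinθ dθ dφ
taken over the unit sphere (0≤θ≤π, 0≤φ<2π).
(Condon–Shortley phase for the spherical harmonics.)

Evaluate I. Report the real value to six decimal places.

|2−2|≤5≤2+2 violated ⇒ I = 0

0.000000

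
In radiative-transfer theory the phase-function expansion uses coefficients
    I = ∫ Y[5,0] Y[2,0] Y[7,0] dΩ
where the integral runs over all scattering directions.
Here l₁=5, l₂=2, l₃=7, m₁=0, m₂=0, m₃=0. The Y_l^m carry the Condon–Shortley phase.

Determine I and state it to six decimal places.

0.237977

Rules hold: Σm=0, L=14 even, 3≤7≤7.
N = 11·5·15 = 825
Δ = 0!·10!·4!/15! = 1/15015
Racah Σ t=0..0: t=0:+1/57600 = 1/57600
⇒ 3j(5 2 7; 0 0 0)² = 21/715, sgn -1
(m-triple is (0,0,0) — same symbol as above.)
4πI² = N·(3j₀)²·(3jₘ)² = 1323/1859
I = +1·√(0.711673/4π) = 0.23797717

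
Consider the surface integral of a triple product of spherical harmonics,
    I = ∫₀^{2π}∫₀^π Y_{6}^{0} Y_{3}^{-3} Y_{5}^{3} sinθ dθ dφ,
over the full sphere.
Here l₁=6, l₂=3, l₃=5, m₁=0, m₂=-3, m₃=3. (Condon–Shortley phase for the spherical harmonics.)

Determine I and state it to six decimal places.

-0.110086

m-sum 0 ✓  L=14 even ✓  3≤5≤9 ✓
Π(2lᵢ+1) = 13×7×11 = 1001
triangle coeff Δ(6,3,5) = 1/675675
Σ_t [1,3]: t=1:−1/8640 t=2:+1/2304 t=3:−1/8640 = 7/34560
(3j)²=7/429 [(6 3 5; 0 0 0)], sign=-1
Σ_t [0,0]: t=0:+1/69120 = 1/69120
(3j)²=4/429 [(6 3 5; 0 -3 3)], sign=+1
⇒ 4πI² = 196/1287
I = (-1)√(196/1287/(4π)) = -0.11008644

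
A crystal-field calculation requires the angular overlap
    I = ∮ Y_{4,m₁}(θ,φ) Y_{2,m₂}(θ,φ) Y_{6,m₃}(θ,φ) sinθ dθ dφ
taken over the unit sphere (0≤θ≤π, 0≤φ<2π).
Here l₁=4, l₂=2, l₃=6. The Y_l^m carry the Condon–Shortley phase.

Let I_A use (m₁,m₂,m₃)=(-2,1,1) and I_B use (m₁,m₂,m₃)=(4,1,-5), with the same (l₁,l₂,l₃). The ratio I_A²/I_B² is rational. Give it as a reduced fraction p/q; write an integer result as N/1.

l's match ⇒ only the (l;m) 3-j factors differ between A and B.
A: triangle coeff Δ(4,2,6) = 1/6435; Σ_t [0,0]: t=0:+1/8640 = 1/8640; (3j)²=14/1287 [(4 2 6; -2 1 1)], sign=-1
B: triangle coeff Δ(4,2,6) = 1/6435; Σ_t [0,0]: t=0:+1/241920 = 1/241920; (3j)²=1/39 [(4 2 6; 4 1 -5)], sign=-1
I_A²/I_B² = (14/1287)/(1/39) = 14/33

14/33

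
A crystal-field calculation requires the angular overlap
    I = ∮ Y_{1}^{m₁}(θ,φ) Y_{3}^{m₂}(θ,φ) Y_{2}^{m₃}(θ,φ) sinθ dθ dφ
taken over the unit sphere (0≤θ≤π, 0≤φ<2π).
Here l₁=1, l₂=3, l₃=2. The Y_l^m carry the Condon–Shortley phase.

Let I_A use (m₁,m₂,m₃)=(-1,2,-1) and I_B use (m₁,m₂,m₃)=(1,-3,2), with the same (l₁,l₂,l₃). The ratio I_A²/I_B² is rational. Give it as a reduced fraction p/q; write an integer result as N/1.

l's match ⇒ only the (l;m) 3-j factors differ between A and B.
A: triangle coeff Δ(1,3,2) = 1/105; Σ_t [2,2]: t=2:+1/12 = 1/12; (3j)²=2/21 [(1 3 2; -1 2 -1)], sign=-1
B: triangle coeff Δ(1,3,2) = 1/105; Σ_t [0,0]: t=0:+1/48 = 1/48; (3j)²=1/7 [(1 3 2; 1 -3 2)], sign=+1
I_A²/I_B² = (2/21)/(1/7) = 2/3

2/3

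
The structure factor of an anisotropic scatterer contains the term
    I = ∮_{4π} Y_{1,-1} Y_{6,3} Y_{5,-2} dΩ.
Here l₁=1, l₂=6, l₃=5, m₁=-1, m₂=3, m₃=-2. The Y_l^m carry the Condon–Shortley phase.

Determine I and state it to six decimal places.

m-sum 0 ✓  L=12 even ✓  5≤5≤7 ✓
Π(2lᵢ+1) = 3×13×11 = 429
triangle coeff Δ(1,6,5) = 1/858
Σ_t [1,1]: t=1:−1/14400 = -1/14400
(3j)²=6/143 [(1 6 5; 0 0 0)], sign=+1
Σ_t [2,2]: t=2:+1/60480 = 1/60480
(3j)²=6/143 [(1 6 5; -1 3 -2)], sign=-1
⇒ 4πI² = 108/143
I = (-1)√(108/143/(4π)) = -0.24515397

-0.245154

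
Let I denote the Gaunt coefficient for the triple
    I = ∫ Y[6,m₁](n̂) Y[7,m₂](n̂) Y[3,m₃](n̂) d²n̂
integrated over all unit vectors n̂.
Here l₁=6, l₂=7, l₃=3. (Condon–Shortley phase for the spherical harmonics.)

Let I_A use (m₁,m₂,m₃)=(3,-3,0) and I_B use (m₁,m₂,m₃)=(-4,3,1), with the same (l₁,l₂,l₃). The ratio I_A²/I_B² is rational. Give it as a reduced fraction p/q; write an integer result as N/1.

90/36481

Same 6,7,3: normalisation and zero-m 3j drop out of the ratio.
A: Δ: 10! 2! 4! / 17! → 1/2042040; sum: t=1:−1/4354560 t=2:+1/322560 t=3:−1/362880 = 1/8709120; 3j²(6 7 3; 3 -3 0) = Δ·Π!·Σ² = 3/68068  (sign -1)
B: Δ: 10! 2! 4! / 17! → 1/2042040; sum: t=8:+1/645120 t=9:−1/2177280 t=10:+1/174182400 = 191/174182400; 3j²(6 7 3; -4 3 1) = Δ·Π!·Σ² = 36481/2042040  (sign +1)
I_A²/I_B² = (3/68068)/(36481/2042040) = 90/36481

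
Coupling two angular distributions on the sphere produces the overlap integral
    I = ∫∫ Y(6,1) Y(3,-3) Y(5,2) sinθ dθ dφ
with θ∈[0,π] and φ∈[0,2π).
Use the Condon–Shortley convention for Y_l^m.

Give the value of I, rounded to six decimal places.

m-sum 0 ✓  L=14 even ✓  3≤5≤9 ✓
Π(2lᵢ+1) = 13×7×11 = 1001
triangle coeff Δ(6,3,5) = 1/675675
Σ_t [1,3]: t=1:−1/8640 t=2:+1/2304 t=3:−1/8640 = 7/34560
(3j)²=7/429 [(6 3 5; 0 0 0)], sign=-1
Σ_t [0,0]: t=0:+1/34560 = 1/34560
(3j)²=7/429 [(6 3 5; 1 -3 2)], sign=-1
⇒ 4πI² = 343/1287
I = (+1)√(343/1287/(4π)) = 0.14563067

0.145631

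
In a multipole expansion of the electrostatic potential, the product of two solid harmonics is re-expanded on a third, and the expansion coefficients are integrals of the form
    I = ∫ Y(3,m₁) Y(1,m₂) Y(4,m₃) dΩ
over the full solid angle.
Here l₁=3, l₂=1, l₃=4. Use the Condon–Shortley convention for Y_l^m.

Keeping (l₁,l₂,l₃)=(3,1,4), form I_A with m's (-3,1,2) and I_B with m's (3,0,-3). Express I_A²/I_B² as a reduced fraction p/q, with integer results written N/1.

Same 3,1,4: normalisation and zero-m 3j drop out of the ratio.
A: Δ: 0! 6! 2! / 9! → 1/252; sum: t=0:+1/1440 = 1/1440; 3j²(3 1 4; -3 1 2) = Δ·Π!·Σ² = 1/252  (sign +1)
B: Δ: 0! 6! 2! / 9! → 1/252; sum: t=0:+1/720 = 1/720; 3j²(3 1 4; 3 0 -3) = Δ·Π!·Σ² = 1/36  (sign -1)
I_A²/I_B² = (1/252)/(1/36) = 1/7

1/7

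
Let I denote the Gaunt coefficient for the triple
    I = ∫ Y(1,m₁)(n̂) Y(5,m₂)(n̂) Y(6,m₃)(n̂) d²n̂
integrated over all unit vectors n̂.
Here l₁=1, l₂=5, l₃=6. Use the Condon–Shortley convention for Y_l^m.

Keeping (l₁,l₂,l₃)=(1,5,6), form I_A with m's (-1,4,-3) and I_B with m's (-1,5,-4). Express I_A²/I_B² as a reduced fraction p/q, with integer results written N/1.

Same 1,5,6: normalisation and zero-m 3j drop out of the ratio.
A: Δ: 0! 2! 10! / 13! → 1/858; sum: t=0:+1/725760 = 1/725760; 3j²(1 5 6; -1 4 -3) = Δ·Π!·Σ² = 1/286  (sign -1)
B: Δ: 0! 2! 10! / 13! → 1/858; sum: t=0:+1/7257600 = 1/7257600; 3j²(1 5 6; -1 5 -4) = Δ·Π!·Σ² = 1/858  (sign +1)
I_A²/I_B² = (1/286)/(1/858) = 3/1

3/1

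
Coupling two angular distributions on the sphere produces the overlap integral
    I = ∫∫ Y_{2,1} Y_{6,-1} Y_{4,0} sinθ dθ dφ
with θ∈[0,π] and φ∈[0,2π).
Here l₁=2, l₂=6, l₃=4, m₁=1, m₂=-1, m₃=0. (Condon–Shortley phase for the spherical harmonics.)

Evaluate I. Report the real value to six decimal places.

Checks pass: Σm=0; 12 even; l₃=4∈[4,8].
(2·2+1)(2·6+1)(2·4+1) = 585
Δ: 4! 0! 8! / 13! → 1/6435
sum: t=2:+1/2304 = 1/2304
3j²(2 6 4; 0 0 0) = Δ·Π!·Σ² = 5/143  (sign +1)
sum: t=1:−1/3456 = -1/3456
3j²(2 6 4; 1 -1 0) = Δ·Π!·Σ² = 35/1287  (sign -1)
combine: 4πI² = 585·5/143·35/1287 = 875/1573
take √, sign -1: I = -0.21039467

-0.210395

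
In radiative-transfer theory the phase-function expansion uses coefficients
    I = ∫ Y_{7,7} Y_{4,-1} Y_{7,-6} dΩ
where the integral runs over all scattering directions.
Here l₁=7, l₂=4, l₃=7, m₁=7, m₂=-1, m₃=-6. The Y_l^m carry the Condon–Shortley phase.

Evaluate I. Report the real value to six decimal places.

0.197290

m-sum 0 ✓  L=18 even ✓  3≤7≤11 ✓
Π(2lᵢ+1) = 15×9×15 = 2025
triangle coeff Δ(7,4,7) = 1/58198140
Σ_t [0,4]: t=0:+1/17418240 t=1:−1/622080 t=2:+1/230400 t=3:−1/622080 t=4:+1/17418240 = 1/806400
(3j)²=2268/230945 [(7 4 7; 0 0 0)], sign=-1
Σ_t [0,0]: t=0:+1/522547200 = 1/522547200
(3j)²=143/5814 [(7 4 7; 7 -1 -6)], sign=-1
⇒ 4πI² = 51030/104329
I = (+1)√(51030/104329/(4π)) = 0.19729012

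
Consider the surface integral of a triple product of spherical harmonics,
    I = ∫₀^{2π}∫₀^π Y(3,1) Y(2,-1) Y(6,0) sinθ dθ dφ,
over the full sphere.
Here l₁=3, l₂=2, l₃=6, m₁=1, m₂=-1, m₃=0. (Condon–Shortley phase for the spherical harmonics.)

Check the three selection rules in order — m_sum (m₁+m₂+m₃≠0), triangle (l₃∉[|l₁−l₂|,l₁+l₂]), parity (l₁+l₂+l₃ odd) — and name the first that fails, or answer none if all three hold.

triangle

m₁+m₂+m₃ = 1 − 1 + 0 = 0  ✓
triangle: |3−2|=1 ≤ l₃=6 ≤ 3+2=5  ✗
parity: l₁+l₂+l₃ = 11 is odd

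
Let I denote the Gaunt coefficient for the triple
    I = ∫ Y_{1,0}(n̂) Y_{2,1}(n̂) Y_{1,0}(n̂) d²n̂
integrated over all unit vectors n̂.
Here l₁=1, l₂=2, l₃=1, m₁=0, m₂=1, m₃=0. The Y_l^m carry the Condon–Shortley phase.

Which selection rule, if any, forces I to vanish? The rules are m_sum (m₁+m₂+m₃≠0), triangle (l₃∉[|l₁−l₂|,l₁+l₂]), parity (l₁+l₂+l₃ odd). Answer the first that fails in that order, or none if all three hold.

m_sum

Σmᵢ = 1  ✗
l₃∈[|l₁−l₂|,l₁+l₂]=[1,3], have l₃=1
Σlᵢ = 4 ⇒ even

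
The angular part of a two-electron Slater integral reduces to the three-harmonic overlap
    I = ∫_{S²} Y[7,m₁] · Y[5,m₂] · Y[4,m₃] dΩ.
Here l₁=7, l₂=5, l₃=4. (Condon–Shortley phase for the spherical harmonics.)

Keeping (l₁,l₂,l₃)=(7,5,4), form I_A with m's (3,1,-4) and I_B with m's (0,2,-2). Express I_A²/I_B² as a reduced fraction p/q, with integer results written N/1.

Shared (l₁,l₂,l₃)=(7,5,4): N and (l;000)² cancel in I_A²/I_B².
A: Δ = 8!·6!·2!/17! = 1/6126120; Racah Σ t=4..4: t=4:+1/829440 = 1/829440; ⇒ 3j(7 5 4; 3 1 -4)² = 35/2431, sgn +1
B: Δ = 8!·6!·2!/17! = 1/6126120; Racah Σ t=5..7: t=5:−1/69120 t=6:+1/172800 t=7:−1/7257600 = -1/113400; ⇒ 3j(7 5 4; 0 2 -2)² = 512/36465, sgn -1
I_A²/I_B² = (35/2431)/(512/36465) = 525/512

525/512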